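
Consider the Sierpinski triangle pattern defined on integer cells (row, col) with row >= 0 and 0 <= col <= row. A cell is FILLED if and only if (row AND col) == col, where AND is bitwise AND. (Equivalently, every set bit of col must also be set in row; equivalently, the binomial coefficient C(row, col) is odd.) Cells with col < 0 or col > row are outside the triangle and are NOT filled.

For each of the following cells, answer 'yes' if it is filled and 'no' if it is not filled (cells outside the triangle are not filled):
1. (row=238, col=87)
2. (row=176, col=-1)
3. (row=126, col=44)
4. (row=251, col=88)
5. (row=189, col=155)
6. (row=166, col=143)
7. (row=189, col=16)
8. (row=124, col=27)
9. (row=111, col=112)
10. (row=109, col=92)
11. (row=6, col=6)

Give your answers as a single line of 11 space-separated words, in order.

Answer: no no yes yes no no yes no no no yes

Derivation:
(238,87): row=0b11101110, col=0b1010111, row AND col = 0b1000110 = 70; 70 != 87 -> empty
(176,-1): col outside [0, 176] -> not filled
(126,44): row=0b1111110, col=0b101100, row AND col = 0b101100 = 44; 44 == 44 -> filled
(251,88): row=0b11111011, col=0b1011000, row AND col = 0b1011000 = 88; 88 == 88 -> filled
(189,155): row=0b10111101, col=0b10011011, row AND col = 0b10011001 = 153; 153 != 155 -> empty
(166,143): row=0b10100110, col=0b10001111, row AND col = 0b10000110 = 134; 134 != 143 -> empty
(189,16): row=0b10111101, col=0b10000, row AND col = 0b10000 = 16; 16 == 16 -> filled
(124,27): row=0b1111100, col=0b11011, row AND col = 0b11000 = 24; 24 != 27 -> empty
(111,112): col outside [0, 111] -> not filled
(109,92): row=0b1101101, col=0b1011100, row AND col = 0b1001100 = 76; 76 != 92 -> empty
(6,6): row=0b110, col=0b110, row AND col = 0b110 = 6; 6 == 6 -> filled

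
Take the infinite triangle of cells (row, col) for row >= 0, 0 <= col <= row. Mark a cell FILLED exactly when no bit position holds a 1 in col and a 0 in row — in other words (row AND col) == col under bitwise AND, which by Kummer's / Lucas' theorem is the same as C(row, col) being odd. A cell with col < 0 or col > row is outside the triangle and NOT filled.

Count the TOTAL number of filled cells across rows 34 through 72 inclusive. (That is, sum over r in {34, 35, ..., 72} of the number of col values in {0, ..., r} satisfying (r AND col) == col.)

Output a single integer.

r34=100010 pc2: +4 =4
r35=100011 pc3: +8 =12
r36=100100 pc2: +4 =16
r37=100101 pc3: +8 =24
r38=100110 pc3: +8 =32
r39=100111 pc4: +16 =48
r40=101000 pc2: +4 =52
r41=101001 pc3: +8 =60
r42=101010 pc3: +8 =68
r43=101011 pc4: +16 =84
r44=101100 pc3: +8 =92
r45=101101 pc4: +16 =108
r46=101110 pc4: +16 =124
r47=101111 pc5: +32 =156
r48=110000 pc2: +4 =160
r49=110001 pc3: +8 =168
r50=110010 pc3: +8 =176
r51=110011 pc4: +16 =192
r52=110100 pc3: +8 =200
r53=110101 pc4: +16 =216
r54=110110 pc4: +16 =232
r55=110111 pc5: +32 =264
r56=111000 pc3: +8 =272
r57=111001 pc4: +16 =288
r58=111010 pc4: +16 =304
r59=111011 pc5: +32 =336
r60=111100 pc4: +16 =352
r61=111101 pc5: +32 =384
r62=111110 pc5: +32 =416
r63=111111 pc6: +64 =480
r64=1000000 pc1: +2 =482
r65=1000001 pc2: +4 =486
r66=1000010 pc2: +4 =490
r67=1000011 pc3: +8 =498
r68=1000100 pc2: +4 =502
r69=1000101 pc3: +8 =510
r70=1000110 pc3: +8 =518
r71=1000111 pc4: +16 =534
r72=1001000 pc2: +4 =538

Answer: 538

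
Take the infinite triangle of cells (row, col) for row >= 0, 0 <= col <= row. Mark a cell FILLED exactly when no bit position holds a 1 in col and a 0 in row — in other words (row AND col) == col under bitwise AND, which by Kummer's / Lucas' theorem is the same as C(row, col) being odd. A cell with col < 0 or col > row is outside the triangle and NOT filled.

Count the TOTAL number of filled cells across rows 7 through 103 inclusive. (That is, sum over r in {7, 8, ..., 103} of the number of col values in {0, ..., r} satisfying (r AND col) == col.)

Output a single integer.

Answer: 1304

Derivation:
r7=111 pc3: +8 =8
r8=1000 pc1: +2 =10
r9=1001 pc2: +4 =14
r10=1010 pc2: +4 =18
r11=1011 pc3: +8 =26
r12=1100 pc2: +4 =30
r13=1101 pc3: +8 =38
r14=1110 pc3: +8 =46
r15=1111 pc4: +16 =62
r16=10000 pc1: +2 =64
r17=10001 pc2: +4 =68
r18=10010 pc2: +4 =72
r19=10011 pc3: +8 =80
r20=10100 pc2: +4 =84
r21=10101 pc3: +8 =92
r22=10110 pc3: +8 =100
r23=10111 pc4: +16 =116
r24=11000 pc2: +4 =120
r25=11001 pc3: +8 =128
r26=11010 pc3: +8 =136
r27=11011 pc4: +16 =152
r28=11100 pc3: +8 =160
r29=11101 pc4: +16 =176
r30=11110 pc4: +16 =192
r31=11111 pc5: +32 =224
r32=100000 pc1: +2 =226
r33=100001 pc2: +4 =230
r34=100010 pc2: +4 =234
r35=100011 pc3: +8 =242
r36=100100 pc2: +4 =246
r37=100101 pc3: +8 =254
r38=100110 pc3: +8 =262
r39=100111 pc4: +16 =278
r40=101000 pc2: +4 =282
r41=101001 pc3: +8 =290
r42=101010 pc3: +8 =298
r43=101011 pc4: +16 =314
r44=101100 pc3: +8 =322
r45=101101 pc4: +16 =338
r46=101110 pc4: +16 =354
r47=101111 pc5: +32 =386
r48=110000 pc2: +4 =390
r49=110001 pc3: +8 =398
r50=110010 pc3: +8 =406
r51=110011 pc4: +16 =422
r52=110100 pc3: +8 =430
r53=110101 pc4: +16 =446
r54=110110 pc4: +16 =462
r55=110111 pc5: +32 =494
r56=111000 pc3: +8 =502
r57=111001 pc4: +16 =518
r58=111010 pc4: +16 =534
r59=111011 pc5: +32 =566
r60=111100 pc4: +16 =582
r61=111101 pc5: +32 =614
r62=111110 pc5: +32 =646
r63=111111 pc6: +64 =710
r64=1000000 pc1: +2 =712
r65=1000001 pc2: +4 =716
r66=1000010 pc2: +4 =720
r67=1000011 pc3: +8 =728
r68=1000100 pc2: +4 =732
r69=1000101 pc3: +8 =740
r70=1000110 pc3: +8 =748
r71=1000111 pc4: +16 =764
r72=1001000 pc2: +4 =768
r73=1001001 pc3: +8 =776
r74=1001010 pc3: +8 =784
r75=1001011 pc4: +16 =800
r76=1001100 pc3: +8 =808
r77=1001101 pc4: +16 =824
r78=1001110 pc4: +16 =840
r79=1001111 pc5: +32 =872
r80=1010000 pc2: +4 =876
r81=1010001 pc3: +8 =884
r82=1010010 pc3: +8 =892
r83=1010011 pc4: +16 =908
r84=1010100 pc3: +8 =916
r85=1010101 pc4: +16 =932
r86=1010110 pc4: +16 =948
r87=1010111 pc5: +32 =980
r88=1011000 pc3: +8 =988
r89=1011001 pc4: +16 =1004
r90=1011010 pc4: +16 =1020
r91=1011011 pc5: +32 =1052
r92=1011100 pc4: +16 =1068
r93=1011101 pc5: +32 =1100
r94=1011110 pc5: +32 =1132
r95=1011111 pc6: +64 =1196
r96=1100000 pc2: +4 =1200
r97=1100001 pc3: +8 =1208
r98=1100010 pc3: +8 =1216
r99=1100011 pc4: +16 =1232
r100=1100100 pc3: +8 =1240
r101=1100101 pc4: +16 =1256
r102=1100110 pc4: +16 =1272
r103=1100111 pc5: +32 =1304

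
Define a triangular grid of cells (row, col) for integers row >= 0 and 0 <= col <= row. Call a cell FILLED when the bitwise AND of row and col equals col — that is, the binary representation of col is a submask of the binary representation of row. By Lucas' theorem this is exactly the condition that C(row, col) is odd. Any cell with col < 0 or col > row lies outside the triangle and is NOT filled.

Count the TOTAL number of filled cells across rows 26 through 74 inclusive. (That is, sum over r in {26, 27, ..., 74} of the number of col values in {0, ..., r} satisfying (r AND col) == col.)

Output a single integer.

r26=11010 pc3: +8 =8
r27=11011 pc4: +16 =24
r28=11100 pc3: +8 =32
r29=11101 pc4: +16 =48
r30=11110 pc4: +16 =64
r31=11111 pc5: +32 =96
r32=100000 pc1: +2 =98
r33=100001 pc2: +4 =102
r34=100010 pc2: +4 =106
r35=100011 pc3: +8 =114
r36=100100 pc2: +4 =118
r37=100101 pc3: +8 =126
r38=100110 pc3: +8 =134
r39=100111 pc4: +16 =150
r40=101000 pc2: +4 =154
r41=101001 pc3: +8 =162
r42=101010 pc3: +8 =170
r43=101011 pc4: +16 =186
r44=101100 pc3: +8 =194
r45=101101 pc4: +16 =210
r46=101110 pc4: +16 =226
r47=101111 pc5: +32 =258
r48=110000 pc2: +4 =262
r49=110001 pc3: +8 =270
r50=110010 pc3: +8 =278
r51=110011 pc4: +16 =294
r52=110100 pc3: +8 =302
r53=110101 pc4: +16 =318
r54=110110 pc4: +16 =334
r55=110111 pc5: +32 =366
r56=111000 pc3: +8 =374
r57=111001 pc4: +16 =390
r58=111010 pc4: +16 =406
r59=111011 pc5: +32 =438
r60=111100 pc4: +16 =454
r61=111101 pc5: +32 =486
r62=111110 pc5: +32 =518
r63=111111 pc6: +64 =582
r64=1000000 pc1: +2 =584
r65=1000001 pc2: +4 =588
r66=1000010 pc2: +4 =592
r67=1000011 pc3: +8 =600
r68=1000100 pc2: +4 =604
r69=1000101 pc3: +8 =612
r70=1000110 pc3: +8 =620
r71=1000111 pc4: +16 =636
r72=1001000 pc2: +4 =640
r73=1001001 pc3: +8 =648
r74=1001010 pc3: +8 =656

Answer: 656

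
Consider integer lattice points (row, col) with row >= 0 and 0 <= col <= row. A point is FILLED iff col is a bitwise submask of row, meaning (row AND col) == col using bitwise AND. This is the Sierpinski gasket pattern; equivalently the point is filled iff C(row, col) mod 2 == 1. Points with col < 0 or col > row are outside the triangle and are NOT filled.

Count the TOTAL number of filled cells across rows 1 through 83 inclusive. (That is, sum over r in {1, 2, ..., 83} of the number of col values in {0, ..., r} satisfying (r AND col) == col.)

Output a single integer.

r1=1 pc1: +2 =2
r2=10 pc1: +2 =4
r3=11 pc2: +4 =8
r4=100 pc1: +2 =10
r5=101 pc2: +4 =14
r6=110 pc2: +4 =18
r7=111 pc3: +8 =26
r8=1000 pc1: +2 =28
r9=1001 pc2: +4 =32
r10=1010 pc2: +4 =36
r11=1011 pc3: +8 =44
r12=1100 pc2: +4 =48
r13=1101 pc3: +8 =56
r14=1110 pc3: +8 =64
r15=1111 pc4: +16 =80
r16=10000 pc1: +2 =82
r17=10001 pc2: +4 =86
r18=10010 pc2: +4 =90
r19=10011 pc3: +8 =98
r20=10100 pc2: +4 =102
r21=10101 pc3: +8 =110
r22=10110 pc3: +8 =118
r23=10111 pc4: +16 =134
r24=11000 pc2: +4 =138
r25=11001 pc3: +8 =146
r26=11010 pc3: +8 =154
r27=11011 pc4: +16 =170
r28=11100 pc3: +8 =178
r29=11101 pc4: +16 =194
r30=11110 pc4: +16 =210
r31=11111 pc5: +32 =242
r32=100000 pc1: +2 =244
r33=100001 pc2: +4 =248
r34=100010 pc2: +4 =252
r35=100011 pc3: +8 =260
r36=100100 pc2: +4 =264
r37=100101 pc3: +8 =272
r38=100110 pc3: +8 =280
r39=100111 pc4: +16 =296
r40=101000 pc2: +4 =300
r41=101001 pc3: +8 =308
r42=101010 pc3: +8 =316
r43=101011 pc4: +16 =332
r44=101100 pc3: +8 =340
r45=101101 pc4: +16 =356
r46=101110 pc4: +16 =372
r47=101111 pc5: +32 =404
r48=110000 pc2: +4 =408
r49=110001 pc3: +8 =416
r50=110010 pc3: +8 =424
r51=110011 pc4: +16 =440
r52=110100 pc3: +8 =448
r53=110101 pc4: +16 =464
r54=110110 pc4: +16 =480
r55=110111 pc5: +32 =512
r56=111000 pc3: +8 =520
r57=111001 pc4: +16 =536
r58=111010 pc4: +16 =552
r59=111011 pc5: +32 =584
r60=111100 pc4: +16 =600
r61=111101 pc5: +32 =632
r62=111110 pc5: +32 =664
r63=111111 pc6: +64 =728
r64=1000000 pc1: +2 =730
r65=1000001 pc2: +4 =734
r66=1000010 pc2: +4 =738
r67=1000011 pc3: +8 =746
r68=1000100 pc2: +4 =750
r69=1000101 pc3: +8 =758
r70=1000110 pc3: +8 =766
r71=1000111 pc4: +16 =782
r72=1001000 pc2: +4 =786
r73=1001001 pc3: +8 =794
r74=1001010 pc3: +8 =802
r75=1001011 pc4: +16 =818
r76=1001100 pc3: +8 =826
r77=1001101 pc4: +16 =842
r78=1001110 pc4: +16 =858
r79=1001111 pc5: +32 =890
r80=1010000 pc2: +4 =894
r81=1010001 pc3: +8 =902
r82=1010010 pc3: +8 =910
r83=1010011 pc4: +16 =926

Answer: 926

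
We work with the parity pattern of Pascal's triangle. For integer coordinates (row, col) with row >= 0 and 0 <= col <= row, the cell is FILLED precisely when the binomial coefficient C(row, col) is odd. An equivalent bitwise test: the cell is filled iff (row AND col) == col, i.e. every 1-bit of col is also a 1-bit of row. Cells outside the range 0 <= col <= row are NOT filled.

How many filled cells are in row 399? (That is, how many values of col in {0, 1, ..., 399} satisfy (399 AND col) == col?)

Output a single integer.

399 in binary = 110001111
popcount(399) = number of 1-bits in 110001111 = 6
A col c satisfies (399 AND c) == c iff every set bit of c is also set in 399; each of the 6 set bits of 399 can independently be on or off in c.
count = 2^6 = 64

Answer: 64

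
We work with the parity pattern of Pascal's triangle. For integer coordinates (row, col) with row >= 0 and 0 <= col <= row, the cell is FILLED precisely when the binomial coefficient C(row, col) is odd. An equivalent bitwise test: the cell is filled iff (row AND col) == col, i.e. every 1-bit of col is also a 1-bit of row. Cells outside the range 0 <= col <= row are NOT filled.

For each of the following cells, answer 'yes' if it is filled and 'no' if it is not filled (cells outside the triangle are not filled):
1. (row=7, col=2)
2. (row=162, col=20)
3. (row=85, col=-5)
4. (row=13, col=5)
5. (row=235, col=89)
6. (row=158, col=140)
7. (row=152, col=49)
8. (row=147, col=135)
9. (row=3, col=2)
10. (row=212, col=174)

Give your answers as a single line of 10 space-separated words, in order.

(7,2): row=0b111, col=0b10, row AND col = 0b10 = 2; 2 == 2 -> filled
(162,20): row=0b10100010, col=0b10100, row AND col = 0b0 = 0; 0 != 20 -> empty
(85,-5): col outside [0, 85] -> not filled
(13,5): row=0b1101, col=0b101, row AND col = 0b101 = 5; 5 == 5 -> filled
(235,89): row=0b11101011, col=0b1011001, row AND col = 0b1001001 = 73; 73 != 89 -> empty
(158,140): row=0b10011110, col=0b10001100, row AND col = 0b10001100 = 140; 140 == 140 -> filled
(152,49): row=0b10011000, col=0b110001, row AND col = 0b10000 = 16; 16 != 49 -> empty
(147,135): row=0b10010011, col=0b10000111, row AND col = 0b10000011 = 131; 131 != 135 -> empty
(3,2): row=0b11, col=0b10, row AND col = 0b10 = 2; 2 == 2 -> filled
(212,174): row=0b11010100, col=0b10101110, row AND col = 0b10000100 = 132; 132 != 174 -> empty

Answer: yes no no yes no yes no no yes no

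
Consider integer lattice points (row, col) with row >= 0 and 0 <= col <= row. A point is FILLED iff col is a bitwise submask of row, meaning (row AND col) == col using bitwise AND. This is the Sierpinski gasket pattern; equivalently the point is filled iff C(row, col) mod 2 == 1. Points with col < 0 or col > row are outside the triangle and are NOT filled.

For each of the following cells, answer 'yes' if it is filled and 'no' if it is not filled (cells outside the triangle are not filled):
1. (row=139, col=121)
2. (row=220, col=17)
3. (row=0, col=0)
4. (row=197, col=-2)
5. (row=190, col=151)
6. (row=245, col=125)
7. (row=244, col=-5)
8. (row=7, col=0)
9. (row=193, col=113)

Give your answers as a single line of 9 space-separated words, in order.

(139,121): row=0b10001011, col=0b1111001, row AND col = 0b1001 = 9; 9 != 121 -> empty
(220,17): row=0b11011100, col=0b10001, row AND col = 0b10000 = 16; 16 != 17 -> empty
(0,0): row=0b0, col=0b0, row AND col = 0b0 = 0; 0 == 0 -> filled
(197,-2): col outside [0, 197] -> not filled
(190,151): row=0b10111110, col=0b10010111, row AND col = 0b10010110 = 150; 150 != 151 -> empty
(245,125): row=0b11110101, col=0b1111101, row AND col = 0b1110101 = 117; 117 != 125 -> empty
(244,-5): col outside [0, 244] -> not filled
(7,0): row=0b111, col=0b0, row AND col = 0b0 = 0; 0 == 0 -> filled
(193,113): row=0b11000001, col=0b1110001, row AND col = 0b1000001 = 65; 65 != 113 -> empty

Answer: no no yes no no no no yes no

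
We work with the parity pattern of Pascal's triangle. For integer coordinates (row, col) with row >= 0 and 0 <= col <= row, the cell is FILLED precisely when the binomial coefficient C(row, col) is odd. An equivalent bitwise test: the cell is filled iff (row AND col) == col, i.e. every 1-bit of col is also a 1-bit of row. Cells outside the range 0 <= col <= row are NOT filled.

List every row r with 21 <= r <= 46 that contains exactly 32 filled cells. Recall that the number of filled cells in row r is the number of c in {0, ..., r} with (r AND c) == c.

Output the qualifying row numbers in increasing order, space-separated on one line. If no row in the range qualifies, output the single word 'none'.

Row r has 2^popcount(r) filled cells, so we need popcount(r) = log2(32) = 5.
Scan r = 21..46 and keep those with exactly 5 one-bits:
r=21=10101 popcount=3 -> skip
r=22=10110 popcount=3 -> skip
r=23=10111 popcount=4 -> skip
r=24=11000 popcount=2 -> skip
r=25=11001 popcount=3 -> skip
r=26=11010 popcount=3 -> skip
r=27=11011 popcount=4 -> skip
r=28=11100 popcount=3 -> skip
r=29=11101 popcount=4 -> skip
r=30=11110 popcount=4 -> skip
r=31=11111 popcount=5 -> KEEP
r=32=100000 popcount=1 -> skip
r=33=100001 popcount=2 -> skip
r=34=100010 popcount=2 -> skip
r=35=100011 popcount=3 -> skip
r=36=100100 popcount=2 -> skip
r=37=100101 popcount=3 -> skip
r=38=100110 popcount=3 -> skip
r=39=100111 popcount=4 -> skip
r=40=101000 popcount=2 -> skip
r=41=101001 popcount=3 -> skip
r=42=101010 popcount=3 -> skip
r=43=101011 popcount=4 -> skip
r=44=101100 popcount=3 -> skip
r=45=101101 popcount=4 -> skip
r=46=101110 popcount=4 -> skip
Kept rows: 31

Answer: 31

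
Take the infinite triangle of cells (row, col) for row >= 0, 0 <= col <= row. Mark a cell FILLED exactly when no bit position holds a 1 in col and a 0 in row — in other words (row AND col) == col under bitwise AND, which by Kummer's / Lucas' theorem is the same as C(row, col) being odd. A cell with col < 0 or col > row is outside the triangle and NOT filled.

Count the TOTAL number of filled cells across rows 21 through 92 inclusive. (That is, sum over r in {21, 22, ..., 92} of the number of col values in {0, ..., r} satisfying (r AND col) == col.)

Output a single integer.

Answer: 984

Derivation:
r21=10101 pc3: +8 =8
r22=10110 pc3: +8 =16
r23=10111 pc4: +16 =32
r24=11000 pc2: +4 =36
r25=11001 pc3: +8 =44
r26=11010 pc3: +8 =52
r27=11011 pc4: +16 =68
r28=11100 pc3: +8 =76
r29=11101 pc4: +16 =92
r30=11110 pc4: +16 =108
r31=11111 pc5: +32 =140
r32=100000 pc1: +2 =142
r33=100001 pc2: +4 =146
r34=100010 pc2: +4 =150
r35=100011 pc3: +8 =158
r36=100100 pc2: +4 =162
r37=100101 pc3: +8 =170
r38=100110 pc3: +8 =178
r39=100111 pc4: +16 =194
r40=101000 pc2: +4 =198
r41=101001 pc3: +8 =206
r42=101010 pc3: +8 =214
r43=101011 pc4: +16 =230
r44=101100 pc3: +8 =238
r45=101101 pc4: +16 =254
r46=101110 pc4: +16 =270
r47=101111 pc5: +32 =302
r48=110000 pc2: +4 =306
r49=110001 pc3: +8 =314
r50=110010 pc3: +8 =322
r51=110011 pc4: +16 =338
r52=110100 pc3: +8 =346
r53=110101 pc4: +16 =362
r54=110110 pc4: +16 =378
r55=110111 pc5: +32 =410
r56=111000 pc3: +8 =418
r57=111001 pc4: +16 =434
r58=111010 pc4: +16 =450
r59=111011 pc5: +32 =482
r60=111100 pc4: +16 =498
r61=111101 pc5: +32 =530
r62=111110 pc5: +32 =562
r63=111111 pc6: +64 =626
r64=1000000 pc1: +2 =628
r65=1000001 pc2: +4 =632
r66=1000010 pc2: +4 =636
r67=1000011 pc3: +8 =644
r68=1000100 pc2: +4 =648
r69=1000101 pc3: +8 =656
r70=1000110 pc3: +8 =664
r71=1000111 pc4: +16 =680
r72=1001000 pc2: +4 =684
r73=1001001 pc3: +8 =692
r74=1001010 pc3: +8 =700
r75=1001011 pc4: +16 =716
r76=1001100 pc3: +8 =724
r77=1001101 pc4: +16 =740
r78=1001110 pc4: +16 =756
r79=1001111 pc5: +32 =788
r80=1010000 pc2: +4 =792
r81=1010001 pc3: +8 =800
r82=1010010 pc3: +8 =808
r83=1010011 pc4: +16 =824
r84=1010100 pc3: +8 =832
r85=1010101 pc4: +16 =848
r86=1010110 pc4: +16 =864
r87=1010111 pc5: +32 =896
r88=1011000 pc3: +8 =904
r89=1011001 pc4: +16 =920
r90=1011010 pc4: +16 =936
r91=1011011 pc5: +32 =968
r92=1011100 pc4: +16 =984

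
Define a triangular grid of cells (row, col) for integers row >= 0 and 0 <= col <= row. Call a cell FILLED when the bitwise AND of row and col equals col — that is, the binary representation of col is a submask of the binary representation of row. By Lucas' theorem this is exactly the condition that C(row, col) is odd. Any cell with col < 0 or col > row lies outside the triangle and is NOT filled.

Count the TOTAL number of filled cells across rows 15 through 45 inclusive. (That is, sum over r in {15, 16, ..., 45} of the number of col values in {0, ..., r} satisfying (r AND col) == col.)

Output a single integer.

r15=1111 pc4: +16 =16
r16=10000 pc1: +2 =18
r17=10001 pc2: +4 =22
r18=10010 pc2: +4 =26
r19=10011 pc3: +8 =34
r20=10100 pc2: +4 =38
r21=10101 pc3: +8 =46
r22=10110 pc3: +8 =54
r23=10111 pc4: +16 =70
r24=11000 pc2: +4 =74
r25=11001 pc3: +8 =82
r26=11010 pc3: +8 =90
r27=11011 pc4: +16 =106
r28=11100 pc3: +8 =114
r29=11101 pc4: +16 =130
r30=11110 pc4: +16 =146
r31=11111 pc5: +32 =178
r32=100000 pc1: +2 =180
r33=100001 pc2: +4 =184
r34=100010 pc2: +4 =188
r35=100011 pc3: +8 =196
r36=100100 pc2: +4 =200
r37=100101 pc3: +8 =208
r38=100110 pc3: +8 =216
r39=100111 pc4: +16 =232
r40=101000 pc2: +4 =236
r41=101001 pc3: +8 =244
r42=101010 pc3: +8 =252
r43=101011 pc4: +16 =268
r44=101100 pc3: +8 =276
r45=101101 pc4: +16 =292

Answer: 292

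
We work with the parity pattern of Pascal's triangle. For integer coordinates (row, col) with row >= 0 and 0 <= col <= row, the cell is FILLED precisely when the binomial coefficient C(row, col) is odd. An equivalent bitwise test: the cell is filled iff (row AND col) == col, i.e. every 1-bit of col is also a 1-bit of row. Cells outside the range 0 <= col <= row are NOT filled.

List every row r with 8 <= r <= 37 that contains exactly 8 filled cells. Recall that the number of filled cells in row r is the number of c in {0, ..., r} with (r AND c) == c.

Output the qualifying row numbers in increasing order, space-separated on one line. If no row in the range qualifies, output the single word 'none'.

Row r has 2^popcount(r) filled cells, so we need popcount(r) = log2(8) = 3.
Scan r = 8..37 and keep those with exactly 3 one-bits:
r=8=1000 popcount=1 -> skip
r=9=1001 popcount=2 -> skip
r=10=1010 popcount=2 -> skip
r=11=1011 popcount=3 -> KEEP
r=12=1100 popcount=2 -> skip
r=13=1101 popcount=3 -> KEEP
r=14=1110 popcount=3 -> KEEP
r=15=1111 popcount=4 -> skip
r=16=10000 popcount=1 -> skip
r=17=10001 popcount=2 -> skip
r=18=10010 popcount=2 -> skip
r=19=10011 popcount=3 -> KEEP
r=20=10100 popcount=2 -> skip
r=21=10101 popcount=3 -> KEEP
r=22=10110 popcount=3 -> KEEP
r=23=10111 popcount=4 -> skip
r=24=11000 popcount=2 -> skip
r=25=11001 popcount=3 -> KEEP
r=26=11010 popcount=3 -> KEEP
r=27=11011 popcount=4 -> skip
r=28=11100 popcount=3 -> KEEP
r=29=11101 popcount=4 -> skip
r=30=11110 popcount=4 -> skip
r=31=11111 popcount=5 -> skip
r=32=100000 popcount=1 -> skip
r=33=100001 popcount=2 -> skip
r=34=100010 popcount=2 -> skip
r=35=100011 popcount=3 -> KEEP
r=36=100100 popcount=2 -> skip
r=37=100101 popcount=3 -> KEEP
Kept rows: 11 13 14 19 21 22 25 26 28 35 37

Answer: 11 13 14 19 21 22 25 26 28 35 37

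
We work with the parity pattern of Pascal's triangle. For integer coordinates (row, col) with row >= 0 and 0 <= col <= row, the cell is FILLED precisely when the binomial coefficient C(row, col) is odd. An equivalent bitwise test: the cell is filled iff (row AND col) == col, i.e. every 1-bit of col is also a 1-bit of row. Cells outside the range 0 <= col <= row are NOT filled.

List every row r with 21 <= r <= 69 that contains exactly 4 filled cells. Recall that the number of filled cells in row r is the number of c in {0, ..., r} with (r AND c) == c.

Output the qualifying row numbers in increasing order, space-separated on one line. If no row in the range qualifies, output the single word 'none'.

Row r has 2^popcount(r) filled cells, so we need popcount(r) = log2(4) = 2.
Scan r = 21..69 and keep those with exactly 2 one-bits:
r=21=10101 popcount=3 -> skip
r=22=10110 popcount=3 -> skip
r=23=10111 popcount=4 -> skip
r=24=11000 popcount=2 -> KEEP
r=25=11001 popcount=3 -> skip
r=26=11010 popcount=3 -> skip
r=27=11011 popcount=4 -> skip
r=28=11100 popcount=3 -> skip
r=29=11101 popcount=4 -> skip
r=30=11110 popcount=4 -> skip
r=31=11111 popcount=5 -> skip
r=32=100000 popcount=1 -> skip
r=33=100001 popcount=2 -> KEEP
r=34=100010 popcount=2 -> KEEP
r=35=100011 popcount=3 -> skip
r=36=100100 popcount=2 -> KEEP
r=37=100101 popcount=3 -> skip
r=38=100110 popcount=3 -> skip
r=39=100111 popcount=4 -> skip
r=40=101000 popcount=2 -> KEEP
r=41=101001 popcount=3 -> skip
r=42=101010 popcount=3 -> skip
r=43=101011 popcount=4 -> skip
r=44=101100 popcount=3 -> skip
r=45=101101 popcount=4 -> skip
r=46=101110 popcount=4 -> skip
r=47=101111 popcount=5 -> skip
r=48=110000 popcount=2 -> KEEP
r=49=110001 popcount=3 -> skip
r=50=110010 popcount=3 -> skip
r=51=110011 popcount=4 -> skip
r=52=110100 popcount=3 -> skip
r=53=110101 popcount=4 -> skip
r=54=110110 popcount=4 -> skip
r=55=110111 popcount=5 -> skip
r=56=111000 popcount=3 -> skip
r=57=111001 popcount=4 -> skip
r=58=111010 popcount=4 -> skip
r=59=111011 popcount=5 -> skip
r=60=111100 popcount=4 -> skip
r=61=111101 popcount=5 -> skip
r=62=111110 popcount=5 -> skip
r=63=111111 popcount=6 -> skip
r=64=1000000 popcount=1 -> skip
r=65=1000001 popcount=2 -> KEEP
r=66=1000010 popcount=2 -> KEEP
r=67=1000011 popcount=3 -> skip
r=68=1000100 popcount=2 -> KEEP
r=69=1000101 popcount=3 -> skip
Kept rows: 24 33 34 36 40 48 65 66 68

Answer: 24 33 34 36 40 48 65 66 68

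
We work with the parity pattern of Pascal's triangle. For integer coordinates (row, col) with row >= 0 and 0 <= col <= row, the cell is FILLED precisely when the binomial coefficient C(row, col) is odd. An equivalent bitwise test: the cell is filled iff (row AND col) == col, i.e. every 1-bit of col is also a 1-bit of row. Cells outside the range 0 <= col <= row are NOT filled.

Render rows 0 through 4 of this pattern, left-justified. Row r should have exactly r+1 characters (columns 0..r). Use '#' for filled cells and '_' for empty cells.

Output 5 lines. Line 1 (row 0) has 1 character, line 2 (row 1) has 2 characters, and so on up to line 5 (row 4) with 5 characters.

Answer: #
##
#_#
####
#___#

Derivation:
r0=0: #
r1=1: ##
r2=10: #_#
r3=11: ####
r4=100: #___#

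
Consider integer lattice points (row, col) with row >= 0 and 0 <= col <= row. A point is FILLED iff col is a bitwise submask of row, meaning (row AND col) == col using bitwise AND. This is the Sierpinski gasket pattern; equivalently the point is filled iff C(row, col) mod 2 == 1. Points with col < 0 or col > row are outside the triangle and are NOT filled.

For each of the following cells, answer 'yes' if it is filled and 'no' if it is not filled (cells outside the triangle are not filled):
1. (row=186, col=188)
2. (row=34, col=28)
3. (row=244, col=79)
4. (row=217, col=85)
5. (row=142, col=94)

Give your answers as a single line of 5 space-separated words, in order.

(186,188): col outside [0, 186] -> not filled
(34,28): row=0b100010, col=0b11100, row AND col = 0b0 = 0; 0 != 28 -> empty
(244,79): row=0b11110100, col=0b1001111, row AND col = 0b1000100 = 68; 68 != 79 -> empty
(217,85): row=0b11011001, col=0b1010101, row AND col = 0b1010001 = 81; 81 != 85 -> empty
(142,94): row=0b10001110, col=0b1011110, row AND col = 0b1110 = 14; 14 != 94 -> empty

Answer: no no no no no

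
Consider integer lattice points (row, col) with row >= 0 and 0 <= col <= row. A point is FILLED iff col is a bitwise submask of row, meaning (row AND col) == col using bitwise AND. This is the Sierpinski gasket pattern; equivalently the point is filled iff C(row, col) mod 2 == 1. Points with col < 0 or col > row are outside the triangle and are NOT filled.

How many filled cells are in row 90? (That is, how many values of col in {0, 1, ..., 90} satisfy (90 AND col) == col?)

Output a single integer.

90 in binary = 1011010
popcount(90) = number of 1-bits in 1011010 = 4
A col c satisfies (90 AND c) == c iff every set bit of c is also set in 90; each of the 4 set bits of 90 can independently be on or off in c.
count = 2^4 = 16

Answer: 16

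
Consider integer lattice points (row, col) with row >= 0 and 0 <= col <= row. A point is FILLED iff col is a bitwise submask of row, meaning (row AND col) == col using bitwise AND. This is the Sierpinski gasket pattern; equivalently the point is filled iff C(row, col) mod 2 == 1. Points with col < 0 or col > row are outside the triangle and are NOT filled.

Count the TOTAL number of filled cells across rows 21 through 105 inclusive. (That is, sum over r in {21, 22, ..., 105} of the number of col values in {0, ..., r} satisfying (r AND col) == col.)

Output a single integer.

Answer: 1244

Derivation:
r21=10101 pc3: +8 =8
r22=10110 pc3: +8 =16
r23=10111 pc4: +16 =32
r24=11000 pc2: +4 =36
r25=11001 pc3: +8 =44
r26=11010 pc3: +8 =52
r27=11011 pc4: +16 =68
r28=11100 pc3: +8 =76
r29=11101 pc4: +16 =92
r30=11110 pc4: +16 =108
r31=11111 pc5: +32 =140
r32=100000 pc1: +2 =142
r33=100001 pc2: +4 =146
r34=100010 pc2: +4 =150
r35=100011 pc3: +8 =158
r36=100100 pc2: +4 =162
r37=100101 pc3: +8 =170
r38=100110 pc3: +8 =178
r39=100111 pc4: +16 =194
r40=101000 pc2: +4 =198
r41=101001 pc3: +8 =206
r42=101010 pc3: +8 =214
r43=101011 pc4: +16 =230
r44=101100 pc3: +8 =238
r45=101101 pc4: +16 =254
r46=101110 pc4: +16 =270
r47=101111 pc5: +32 =302
r48=110000 pc2: +4 =306
r49=110001 pc3: +8 =314
r50=110010 pc3: +8 =322
r51=110011 pc4: +16 =338
r52=110100 pc3: +8 =346
r53=110101 pc4: +16 =362
r54=110110 pc4: +16 =378
r55=110111 pc5: +32 =410
r56=111000 pc3: +8 =418
r57=111001 pc4: +16 =434
r58=111010 pc4: +16 =450
r59=111011 pc5: +32 =482
r60=111100 pc4: +16 =498
r61=111101 pc5: +32 =530
r62=111110 pc5: +32 =562
r63=111111 pc6: +64 =626
r64=1000000 pc1: +2 =628
r65=1000001 pc2: +4 =632
r66=1000010 pc2: +4 =636
r67=1000011 pc3: +8 =644
r68=1000100 pc2: +4 =648
r69=1000101 pc3: +8 =656
r70=1000110 pc3: +8 =664
r71=1000111 pc4: +16 =680
r72=1001000 pc2: +4 =684
r73=1001001 pc3: +8 =692
r74=1001010 pc3: +8 =700
r75=1001011 pc4: +16 =716
r76=1001100 pc3: +8 =724
r77=1001101 pc4: +16 =740
r78=1001110 pc4: +16 =756
r79=1001111 pc5: +32 =788
r80=1010000 pc2: +4 =792
r81=1010001 pc3: +8 =800
r82=1010010 pc3: +8 =808
r83=1010011 pc4: +16 =824
r84=1010100 pc3: +8 =832
r85=1010101 pc4: +16 =848
r86=1010110 pc4: +16 =864
r87=1010111 pc5: +32 =896
r88=1011000 pc3: +8 =904
r89=1011001 pc4: +16 =920
r90=1011010 pc4: +16 =936
r91=1011011 pc5: +32 =968
r92=1011100 pc4: +16 =984
r93=1011101 pc5: +32 =1016
r94=1011110 pc5: +32 =1048
r95=1011111 pc6: +64 =1112
r96=1100000 pc2: +4 =1116
r97=1100001 pc3: +8 =1124
r98=1100010 pc3: +8 =1132
r99=1100011 pc4: +16 =1148
r100=1100100 pc3: +8 =1156
r101=1100101 pc4: +16 =1172
r102=1100110 pc4: +16 =1188
r103=1100111 pc5: +32 =1220
r104=1101000 pc3: +8 =1228
r105=1101001 pc4: +16 =1244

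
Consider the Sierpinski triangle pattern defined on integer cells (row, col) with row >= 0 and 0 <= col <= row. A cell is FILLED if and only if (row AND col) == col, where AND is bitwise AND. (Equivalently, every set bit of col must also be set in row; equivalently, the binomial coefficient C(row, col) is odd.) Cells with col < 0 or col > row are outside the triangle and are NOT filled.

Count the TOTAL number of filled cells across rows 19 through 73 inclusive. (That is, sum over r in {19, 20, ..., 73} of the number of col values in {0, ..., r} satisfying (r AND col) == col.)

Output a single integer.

Answer: 704

Derivation:
r19=10011 pc3: +8 =8
r20=10100 pc2: +4 =12
r21=10101 pc3: +8 =20
r22=10110 pc3: +8 =28
r23=10111 pc4: +16 =44
r24=11000 pc2: +4 =48
r25=11001 pc3: +8 =56
r26=11010 pc3: +8 =64
r27=11011 pc4: +16 =80
r28=11100 pc3: +8 =88
r29=11101 pc4: +16 =104
r30=11110 pc4: +16 =120
r31=11111 pc5: +32 =152
r32=100000 pc1: +2 =154
r33=100001 pc2: +4 =158
r34=100010 pc2: +4 =162
r35=100011 pc3: +8 =170
r36=100100 pc2: +4 =174
r37=100101 pc3: +8 =182
r38=100110 pc3: +8 =190
r39=100111 pc4: +16 =206
r40=101000 pc2: +4 =210
r41=101001 pc3: +8 =218
r42=101010 pc3: +8 =226
r43=101011 pc4: +16 =242
r44=101100 pc3: +8 =250
r45=101101 pc4: +16 =266
r46=101110 pc4: +16 =282
r47=101111 pc5: +32 =314
r48=110000 pc2: +4 =318
r49=110001 pc3: +8 =326
r50=110010 pc3: +8 =334
r51=110011 pc4: +16 =350
r52=110100 pc3: +8 =358
r53=110101 pc4: +16 =374
r54=110110 pc4: +16 =390
r55=110111 pc5: +32 =422
r56=111000 pc3: +8 =430
r57=111001 pc4: +16 =446
r58=111010 pc4: +16 =462
r59=111011 pc5: +32 =494
r60=111100 pc4: +16 =510
r61=111101 pc5: +32 =542
r62=111110 pc5: +32 =574
r63=111111 pc6: +64 =638
r64=1000000 pc1: +2 =640
r65=1000001 pc2: +4 =644
r66=1000010 pc2: +4 =648
r67=1000011 pc3: +8 =656
r68=1000100 pc2: +4 =660
r69=1000101 pc3: +8 =668
r70=1000110 pc3: +8 =676
r71=1000111 pc4: +16 =692
r72=1001000 pc2: +4 =696
r73=1001001 pc3: +8 =704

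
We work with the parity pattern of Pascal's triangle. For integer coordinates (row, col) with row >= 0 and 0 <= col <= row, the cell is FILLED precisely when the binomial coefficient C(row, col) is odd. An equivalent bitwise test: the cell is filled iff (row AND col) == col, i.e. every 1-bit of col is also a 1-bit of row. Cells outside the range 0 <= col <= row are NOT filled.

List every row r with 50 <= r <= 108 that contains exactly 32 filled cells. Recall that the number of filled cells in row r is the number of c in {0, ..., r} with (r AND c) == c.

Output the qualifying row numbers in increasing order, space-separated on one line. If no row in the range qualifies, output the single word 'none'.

Row r has 2^popcount(r) filled cells, so we need popcount(r) = log2(32) = 5.
Scan r = 50..108 and keep those with exactly 5 one-bits:
r=50=110010 popcount=3 -> skip
r=51=110011 popcount=4 -> skip
r=52=110100 popcount=3 -> skip
r=53=110101 popcount=4 -> skip
r=54=110110 popcount=4 -> skip
r=55=110111 popcount=5 -> KEEP
r=56=111000 popcount=3 -> skip
r=57=111001 popcount=4 -> skip
r=58=111010 popcount=4 -> skip
r=59=111011 popcount=5 -> KEEP
r=60=111100 popcount=4 -> skip
r=61=111101 popcount=5 -> KEEP
r=62=111110 popcount=5 -> KEEP
r=63=111111 popcount=6 -> skip
r=64=1000000 popcount=1 -> skip
r=65=1000001 popcount=2 -> skip
r=66=1000010 popcount=2 -> skip
r=67=1000011 popcount=3 -> skip
r=68=1000100 popcount=2 -> skip
r=69=1000101 popcount=3 -> skip
r=70=1000110 popcount=3 -> skip
r=71=1000111 popcount=4 -> skip
r=72=1001000 popcount=2 -> skip
r=73=1001001 popcount=3 -> skip
r=74=1001010 popcount=3 -> skip
r=75=1001011 popcount=4 -> skip
r=76=1001100 popcount=3 -> skip
r=77=1001101 popcount=4 -> skip
r=78=1001110 popcount=4 -> skip
r=79=1001111 popcount=5 -> KEEP
r=80=1010000 popcount=2 -> skip
r=81=1010001 popcount=3 -> skip
r=82=1010010 popcount=3 -> skip
r=83=1010011 popcount=4 -> skip
r=84=1010100 popcount=3 -> skip
r=85=1010101 popcount=4 -> skip
r=86=1010110 popcount=4 -> skip
r=87=1010111 popcount=5 -> KEEP
r=88=1011000 popcount=3 -> skip
r=89=1011001 popcount=4 -> skip
r=90=1011010 popcount=4 -> skip
r=91=1011011 popcount=5 -> KEEP
r=92=1011100 popcount=4 -> skip
r=93=1011101 popcount=5 -> KEEP
r=94=1011110 popcount=5 -> KEEP
r=95=1011111 popcount=6 -> skip
r=96=1100000 popcount=2 -> skip
r=97=1100001 popcount=3 -> skip
r=98=1100010 popcount=3 -> skip
r=99=1100011 popcount=4 -> skip
r=100=1100100 popcount=3 -> skip
r=101=1100101 popcount=4 -> skip
r=102=1100110 popcount=4 -> skip
r=103=1100111 popcount=5 -> KEEP
r=104=1101000 popcount=3 -> skip
r=105=1101001 popcount=4 -> skip
r=106=1101010 popcount=4 -> skip
r=107=1101011 popcount=5 -> KEEP
r=108=1101100 popcount=4 -> skip
Kept rows: 55 59 61 62 79 87 91 93 94 103 107

Answer: 55 59 61 62 79 87 91 93 94 103 107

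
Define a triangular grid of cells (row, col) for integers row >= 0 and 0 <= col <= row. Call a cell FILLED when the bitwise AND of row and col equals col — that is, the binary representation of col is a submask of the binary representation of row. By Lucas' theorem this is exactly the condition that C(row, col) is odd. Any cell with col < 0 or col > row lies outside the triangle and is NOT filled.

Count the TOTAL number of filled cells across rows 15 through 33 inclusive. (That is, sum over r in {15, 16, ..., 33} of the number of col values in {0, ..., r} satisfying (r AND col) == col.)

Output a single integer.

Answer: 184

Derivation:
r15=1111 pc4: +16 =16
r16=10000 pc1: +2 =18
r17=10001 pc2: +4 =22
r18=10010 pc2: +4 =26
r19=10011 pc3: +8 =34
r20=10100 pc2: +4 =38
r21=10101 pc3: +8 =46
r22=10110 pc3: +8 =54
r23=10111 pc4: +16 =70
r24=11000 pc2: +4 =74
r25=11001 pc3: +8 =82
r26=11010 pc3: +8 =90
r27=11011 pc4: +16 =106
r28=11100 pc3: +8 =114
r29=11101 pc4: +16 =130
r30=11110 pc4: +16 =146
r31=11111 pc5: +32 =178
r32=100000 pc1: +2 =180
r33=100001 pc2: +4 =184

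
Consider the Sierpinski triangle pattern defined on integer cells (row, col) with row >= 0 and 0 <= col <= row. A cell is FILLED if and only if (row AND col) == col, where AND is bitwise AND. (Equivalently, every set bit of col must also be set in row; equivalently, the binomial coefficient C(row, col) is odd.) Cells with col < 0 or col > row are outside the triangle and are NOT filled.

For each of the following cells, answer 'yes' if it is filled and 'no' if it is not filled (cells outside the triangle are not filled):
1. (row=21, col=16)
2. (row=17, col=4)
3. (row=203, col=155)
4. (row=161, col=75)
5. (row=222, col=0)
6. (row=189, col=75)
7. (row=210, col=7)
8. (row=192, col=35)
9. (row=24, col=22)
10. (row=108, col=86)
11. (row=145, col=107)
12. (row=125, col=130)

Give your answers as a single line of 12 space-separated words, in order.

Answer: yes no no no yes no no no no no no no

Derivation:
(21,16): row=0b10101, col=0b10000, row AND col = 0b10000 = 16; 16 == 16 -> filled
(17,4): row=0b10001, col=0b100, row AND col = 0b0 = 0; 0 != 4 -> empty
(203,155): row=0b11001011, col=0b10011011, row AND col = 0b10001011 = 139; 139 != 155 -> empty
(161,75): row=0b10100001, col=0b1001011, row AND col = 0b1 = 1; 1 != 75 -> empty
(222,0): row=0b11011110, col=0b0, row AND col = 0b0 = 0; 0 == 0 -> filled
(189,75): row=0b10111101, col=0b1001011, row AND col = 0b1001 = 9; 9 != 75 -> empty
(210,7): row=0b11010010, col=0b111, row AND col = 0b10 = 2; 2 != 7 -> empty
(192,35): row=0b11000000, col=0b100011, row AND col = 0b0 = 0; 0 != 35 -> empty
(24,22): row=0b11000, col=0b10110, row AND col = 0b10000 = 16; 16 != 22 -> empty
(108,86): row=0b1101100, col=0b1010110, row AND col = 0b1000100 = 68; 68 != 86 -> empty
(145,107): row=0b10010001, col=0b1101011, row AND col = 0b1 = 1; 1 != 107 -> empty
(125,130): col outside [0, 125] -> not filled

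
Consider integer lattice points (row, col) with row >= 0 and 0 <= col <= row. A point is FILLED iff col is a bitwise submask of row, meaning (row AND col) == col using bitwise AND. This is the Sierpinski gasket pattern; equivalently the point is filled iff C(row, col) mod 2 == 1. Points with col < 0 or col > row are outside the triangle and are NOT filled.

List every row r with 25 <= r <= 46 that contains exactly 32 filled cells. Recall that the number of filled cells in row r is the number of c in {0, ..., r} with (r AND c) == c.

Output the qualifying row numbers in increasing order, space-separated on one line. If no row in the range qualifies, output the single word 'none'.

Answer: 31

Derivation:
Row r has 2^popcount(r) filled cells, so we need popcount(r) = log2(32) = 5.
Scan r = 25..46 and keep those with exactly 5 one-bits:
r=25=11001 popcount=3 -> skip
r=26=11010 popcount=3 -> skip
r=27=11011 popcount=4 -> skip
r=28=11100 popcount=3 -> skip
r=29=11101 popcount=4 -> skip
r=30=11110 popcount=4 -> skip
r=31=11111 popcount=5 -> KEEP
r=32=100000 popcount=1 -> skip
r=33=100001 popcount=2 -> skip
r=34=100010 popcount=2 -> skip
r=35=100011 popcount=3 -> skip
r=36=100100 popcount=2 -> skip
r=37=100101 popcount=3 -> skip
r=38=100110 popcount=3 -> skip
r=39=100111 popcount=4 -> skip
r=40=101000 popcount=2 -> skip
r=41=101001 popcount=3 -> skip
r=42=101010 popcount=3 -> skip
r=43=101011 popcount=4 -> skip
r=44=101100 popcount=3 -> skip
r=45=101101 popcount=4 -> skip
r=46=101110 popcount=4 -> skip
Kept rows: 31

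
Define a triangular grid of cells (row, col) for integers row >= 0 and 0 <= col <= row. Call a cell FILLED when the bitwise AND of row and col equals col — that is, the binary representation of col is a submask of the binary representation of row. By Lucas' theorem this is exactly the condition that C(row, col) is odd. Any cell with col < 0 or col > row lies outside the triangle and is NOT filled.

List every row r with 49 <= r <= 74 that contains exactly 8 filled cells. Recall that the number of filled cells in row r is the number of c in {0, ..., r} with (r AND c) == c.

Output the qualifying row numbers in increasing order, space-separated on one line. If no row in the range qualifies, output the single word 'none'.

Row r has 2^popcount(r) filled cells, so we need popcount(r) = log2(8) = 3.
Scan r = 49..74 and keep those with exactly 3 one-bits:
r=49=110001 popcount=3 -> KEEP
r=50=110010 popcount=3 -> KEEP
r=51=110011 popcount=4 -> skip
r=52=110100 popcount=3 -> KEEP
r=53=110101 popcount=4 -> skip
r=54=110110 popcount=4 -> skip
r=55=110111 popcount=5 -> skip
r=56=111000 popcount=3 -> KEEP
r=57=111001 popcount=4 -> skip
r=58=111010 popcount=4 -> skip
r=59=111011 popcount=5 -> skip
r=60=111100 popcount=4 -> skip
r=61=111101 popcount=5 -> skip
r=62=111110 popcount=5 -> skip
r=63=111111 popcount=6 -> skip
r=64=1000000 popcount=1 -> skip
r=65=1000001 popcount=2 -> skip
r=66=1000010 popcount=2 -> skip
r=67=1000011 popcount=3 -> KEEP
r=68=1000100 popcount=2 -> skip
r=69=1000101 popcount=3 -> KEEP
r=70=1000110 popcount=3 -> KEEP
r=71=1000111 popcount=4 -> skip
r=72=1001000 popcount=2 -> skip
r=73=1001001 popcount=3 -> KEEP
r=74=1001010 popcount=3 -> KEEP
Kept rows: 49 50 52 56 67 69 70 73 74

Answer: 49 50 52 56 67 69 70 73 74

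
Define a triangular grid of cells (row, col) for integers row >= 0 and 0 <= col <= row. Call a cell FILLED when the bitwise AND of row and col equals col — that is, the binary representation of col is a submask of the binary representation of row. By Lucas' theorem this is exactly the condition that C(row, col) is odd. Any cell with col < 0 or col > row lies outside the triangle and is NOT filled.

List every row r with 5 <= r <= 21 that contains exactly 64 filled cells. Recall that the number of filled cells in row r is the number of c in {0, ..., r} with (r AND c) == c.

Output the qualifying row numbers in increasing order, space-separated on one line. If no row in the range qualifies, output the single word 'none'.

Answer: none

Derivation:
Row r has 2^popcount(r) filled cells, so we need popcount(r) = log2(64) = 6.
Scan r = 5..21 and keep those with exactly 6 one-bits:
r=5=101 popcount=2 -> skip
r=6=110 popcount=2 -> skip
r=7=111 popcount=3 -> skip
r=8=1000 popcount=1 -> skip
r=9=1001 popcount=2 -> skip
r=10=1010 popcount=2 -> skip
r=11=1011 popcount=3 -> skip
r=12=1100 popcount=2 -> skip
r=13=1101 popcount=3 -> skip
r=14=1110 popcount=3 -> skip
r=15=1111 popcount=4 -> skip
r=16=10000 popcount=1 -> skip
r=17=10001 popcount=2 -> skip
r=18=10010 popcount=2 -> skip
r=19=10011 popcount=3 -> skip
r=20=10100 popcount=2 -> skip
r=21=10101 popcount=3 -> skip
Kept rows: none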